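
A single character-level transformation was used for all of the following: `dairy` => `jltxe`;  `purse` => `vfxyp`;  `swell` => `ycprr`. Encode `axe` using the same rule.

The rule splits by letter class: vowels +11, consonants +6.
Applying it to axe: a(vowel)+11=l, x(cons)+6=d, e(vowel)+11=p.

ldp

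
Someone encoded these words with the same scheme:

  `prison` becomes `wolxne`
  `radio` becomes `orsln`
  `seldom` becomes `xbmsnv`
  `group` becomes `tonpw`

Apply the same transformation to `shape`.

xcrwb

p(15)→w(22) and r(17)→o(14) fit y≡9x+17 (mod 26); the inverse of 9 mod 26 is 3. This is an affine cipher: with a=0,…,z=25, each position x becomes (9x+17) mod 26.
For shape: s(18)→9·18+17≡23=x; h(7)→9·7+17≡2=c; a(0)→9·0+17≡17=r; p(15)→9·15+17≡22=w; e(4)→9·4+17≡1=b (all mod 26).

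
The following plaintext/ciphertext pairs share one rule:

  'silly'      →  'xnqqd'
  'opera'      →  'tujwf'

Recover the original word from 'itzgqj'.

double

It's a constant shift of +5 (ROT5).
Undoing it on itzgqj: i−5=d, t−5=o, z−5=u, g−5=b, q−5=l, j−5=e.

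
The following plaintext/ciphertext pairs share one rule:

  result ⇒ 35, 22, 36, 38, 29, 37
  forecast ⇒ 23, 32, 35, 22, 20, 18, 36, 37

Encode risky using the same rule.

35, 26, 36, 28, 42

r is letter #18 and maps to 35: an offset of 17. Each letter is replaced by its alphabet position (a=1..z=26) + 17.
For risky: r=18→35, i=9→26, s=19→36, k=11→28, y=25→42.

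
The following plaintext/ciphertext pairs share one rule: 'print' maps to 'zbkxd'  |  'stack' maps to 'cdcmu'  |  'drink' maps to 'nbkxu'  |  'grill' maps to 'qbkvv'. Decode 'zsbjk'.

It's a Vigenère-style cipher with numeric key [10,10,2]: position i shifts by key[i mod 3].
Reversing it on zsbjk: z−10=p, s−10=i, b−2=z, j−10=z, k−10=a.

pizza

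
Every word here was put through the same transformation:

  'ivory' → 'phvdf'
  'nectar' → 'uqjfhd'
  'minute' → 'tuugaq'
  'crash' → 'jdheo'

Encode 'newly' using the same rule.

Shifts by position in ivory: pos 0: i→p (+7), pos 1: v→h (+12), pos 2: o→v (+7), pos 3: r→d (+12) — repeating every 2. It's a Vigenère-style cipher with numeric key [7,12]: position i shifts by key[i mod 2].
On newly: n+7=u, e+12=q, w+7=d, l+12=x, y+7=f.

uqdxf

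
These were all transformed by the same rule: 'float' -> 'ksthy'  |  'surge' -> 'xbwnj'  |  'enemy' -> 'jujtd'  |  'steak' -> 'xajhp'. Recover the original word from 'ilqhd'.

Shifts by position in float: pos 0: f→k (+5), pos 1: l→s (+7), pos 2: o→t (+5), pos 3: a→h (+7) — repeating every 2. It's a Vigenère-style cipher with numeric key [5,7]: position i shifts by key[i mod 2].
Decoding ilqhd: i−5=d, l−7=e, q−5=l, h−7=a, d−5=y.

delay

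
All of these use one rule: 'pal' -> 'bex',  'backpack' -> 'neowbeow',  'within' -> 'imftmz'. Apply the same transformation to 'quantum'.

cyezfyy

The shift depends on letter class: consonant p→b is +12, but vowel a→e is +4. The rule splits by letter class: vowels +4, consonants +12.
On quantum: q(cons)+12=c, u(vowel)+4=y, a(vowel)+4=e, n(cons)+12=z, t(cons)+12=f, u(vowel)+4=y, m(cons)+12=y.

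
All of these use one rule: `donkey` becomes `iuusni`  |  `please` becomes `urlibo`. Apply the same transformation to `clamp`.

In donkey: d→i is +5, o→u is +6, n→u is +7, k→s is +8 — the shift increases by 1 each position. The shift increases by 1 at each position, starting from +5: 5, 6, 7, ….
On clamp: c+5=h, l+6=r, a+7=h, m+8=u, p+9=y.

hrhuy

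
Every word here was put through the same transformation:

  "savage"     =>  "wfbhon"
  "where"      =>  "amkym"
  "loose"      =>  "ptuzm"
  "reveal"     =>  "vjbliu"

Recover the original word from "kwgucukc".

In savage: s→w is +4, a→f is +5, v→b is +6, a→h is +7 — the shift increases by 1 each position. The shift increases by 1 at each position, starting from +4: 4, 5, 6, ….
Undoing it on kwgucukc: k−4=g, w−5=r, g−6=a, u−7=n, c−8=u, u−9=l, k−10=a, c−11=r.

granular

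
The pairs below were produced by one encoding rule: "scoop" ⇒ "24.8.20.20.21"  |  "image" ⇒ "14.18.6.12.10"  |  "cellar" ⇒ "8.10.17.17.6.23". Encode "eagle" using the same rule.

10.6.12.17.10

s is letter #19 and maps to 24: an offset of 5. The number is (letter's place in the alphabet, a=1) + 5.
Applying it to eagle: e=5→10, a=1→6, g=7→12, l=12→17, e=5→10.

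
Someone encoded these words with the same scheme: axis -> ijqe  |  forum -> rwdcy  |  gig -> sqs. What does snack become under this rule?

eziow

Vowels shift forward by 8 and consonants shift forward by 12.
On snack: s(cons)+12=e, n(cons)+12=z, a(vowel)+8=i, c(cons)+12=o, k(cons)+12=w.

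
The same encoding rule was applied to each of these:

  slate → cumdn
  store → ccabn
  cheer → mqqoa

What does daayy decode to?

It's a Vigenère-style cipher with numeric key [10,9,12]: position i shifts by key[i mod 3].
Decoding daayy: d−10=t, a−9=r, a−12=o, y−10=o, y−9=p.

troop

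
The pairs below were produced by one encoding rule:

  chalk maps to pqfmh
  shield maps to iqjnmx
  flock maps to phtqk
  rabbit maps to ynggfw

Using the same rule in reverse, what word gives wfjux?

The word is reversed, then every letter is shifted forward by 5.
Undoing it on wfjux: shift back: w−5=r, f−5=a, j−5=e, u−5=p, x−5=s → raeps; then reverse → spear.

spear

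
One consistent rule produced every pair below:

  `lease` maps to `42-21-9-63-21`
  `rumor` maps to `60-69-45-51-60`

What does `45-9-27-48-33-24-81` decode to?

magnify

l(#12)→42 and e(#5)→21: differences scale by 3, so n = 3·pos + 6. The formula is n = 3×(alphabet index, a=1) + 6.
Undoing it on 45-9-27-48-33-24-81: 45→(45−6)÷3=13=m, 9→(9−6)÷3=1=a, 27→(27−6)÷3=7=g, 48→(48−6)÷3=14=n, 33→(33−6)÷3=9=i, 24→(24−6)÷3=6=f, 81→(81−6)÷3=25=y.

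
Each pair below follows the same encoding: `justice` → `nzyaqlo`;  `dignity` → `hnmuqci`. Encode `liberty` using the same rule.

In justice: j→n is +4, u→z is +5, s→y is +6, t→a is +7 — the shift increases by 1 each position. The shift increases by 1 at each position, starting from +4: 4, 5, 6, ….
Applying it to liberty: l+4=p, i+5=n, b+6=h, e+7=l, r+8=z, t+9=c, y+10=i.

pnhlzci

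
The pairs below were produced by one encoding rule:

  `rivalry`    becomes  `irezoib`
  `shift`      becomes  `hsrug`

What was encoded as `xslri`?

choir

Letters are reflected about the middle of the alphabet (position → 25−position): Atbash.
Reversing it on xslri: x↔c, s↔h, l↔o, r↔i, i↔r.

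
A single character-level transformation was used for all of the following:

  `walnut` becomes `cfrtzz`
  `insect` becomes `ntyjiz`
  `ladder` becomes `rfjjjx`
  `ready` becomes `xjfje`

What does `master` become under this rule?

sfyzjx

The shift depends on letter class: consonant w→c is +6, but vowel a→f is +5. Two shifts are in play — +5 for a/e/i/o/u, +6 for every other letter.
For master: m(cons)+6=s, a(vowel)+5=f, s(cons)+6=y, t(cons)+6=z, e(vowel)+5=j, r(cons)+6=x.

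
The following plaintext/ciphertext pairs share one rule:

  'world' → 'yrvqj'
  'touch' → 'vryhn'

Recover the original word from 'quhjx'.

Letter i (0-indexed) is shifted by i+2, so successive shifts are 2, 3, 4, ….
Undoing it on quhjx: q−2=o, u−3=r, h−4=d, j−5=e, x−6=r.

order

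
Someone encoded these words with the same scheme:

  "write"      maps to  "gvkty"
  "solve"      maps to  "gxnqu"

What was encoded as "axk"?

The output letters match the input read backwards, each shifted +2: write reversed is etirw. The word is reversed, then every letter is shifted forward by 2.
Reversing it on axk: shift back: a−2=y, x−2=v, k−2=i → yvi; then reverse → ivy.

ivy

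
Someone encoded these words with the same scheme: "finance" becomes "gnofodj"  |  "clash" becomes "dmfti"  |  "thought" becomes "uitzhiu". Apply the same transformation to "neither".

The rule splits by letter class: vowels +5, consonants +1.
Applying it to neither: n(cons)+1=o, e(vowel)+5=j, i(vowel)+5=n, t(cons)+1=u, h(cons)+1=i, e(vowel)+5=j, r(cons)+1=s.

ojnuijs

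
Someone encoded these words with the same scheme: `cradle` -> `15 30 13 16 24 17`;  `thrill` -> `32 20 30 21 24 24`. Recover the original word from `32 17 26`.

ten

The number is (letter's place in the alphabet, a=1) + 12.
Undoing it on 32 17 26: 32→(32−12)÷1=20=t, 17→(17−12)÷1=5=e, 26→(26−12)÷1=14=n.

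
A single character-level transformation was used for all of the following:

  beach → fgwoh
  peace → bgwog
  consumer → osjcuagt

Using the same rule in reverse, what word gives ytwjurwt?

granular

This is an affine cipher: with a=0,…,z=25, each position x becomes (9x+22) mod 26.
Decoding ytwjurwt: y(24)→3·(24−22)≡6=g; t(19)→3·(19−22)≡17=r; w(22)→3·(22−22)≡0=a; j(9)→3·(9−22)≡13=n; u(20)→3·(20−22)≡20=u; r(17)→3·(17−22)≡11=l; w(22)→3·(22−22)≡0=a; t(19)→3·(19−22)≡17=r (all mod 26).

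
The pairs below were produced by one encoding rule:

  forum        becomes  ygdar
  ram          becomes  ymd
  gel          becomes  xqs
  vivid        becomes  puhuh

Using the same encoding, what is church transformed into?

todgto

The output letters match the input read backwards, each shifted +12: forum reversed is murof. Read the word backwards and shift each letter +12.
On church: reverse → hcruhc; then shift: h+12=t, c+12=o, r+12=d, u+12=g, h+12=t, c+12=o.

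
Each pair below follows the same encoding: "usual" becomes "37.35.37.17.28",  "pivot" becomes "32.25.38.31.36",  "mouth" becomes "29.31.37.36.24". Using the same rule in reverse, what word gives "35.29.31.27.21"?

The number is (letter's place in the alphabet, a=1) + 16.
Undoing it on 35.29.31.27.21: 35→(35−16)÷1=19=s, 29→(29−16)÷1=13=m, 31→(31−16)÷1=15=o, 27→(27−16)÷1=11=k, 21→(21−16)÷1=5=e.

smoke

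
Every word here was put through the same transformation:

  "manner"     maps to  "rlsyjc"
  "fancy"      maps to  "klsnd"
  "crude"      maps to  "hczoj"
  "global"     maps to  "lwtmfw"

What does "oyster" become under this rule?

A repeating key of period 2 is used — shifts +5, +11 over and over.
Applying it to oyster: o+5=t, y+11=j, s+5=x, t+11=e, e+5=j, r+11=c.

tjxejc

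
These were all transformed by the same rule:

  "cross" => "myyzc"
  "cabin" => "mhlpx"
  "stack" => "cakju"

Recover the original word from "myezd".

crust

Shifts by position in cross: pos 0: c→m (+10), pos 1: r→y (+7), pos 2: o→y (+10), pos 3: s→z (+7) — repeating every 2. A repeating key of period 2 is used — shifts +10, +7 over and over.
Reversing it on myezd: m−10=c, y−7=r, e−10=u, z−7=s, d−10=t.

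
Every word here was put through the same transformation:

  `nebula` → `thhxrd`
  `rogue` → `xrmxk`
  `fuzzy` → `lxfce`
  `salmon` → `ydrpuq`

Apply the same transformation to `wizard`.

Shifts by position in nebula: pos 0: n→t (+6), pos 1: e→h (+3), pos 2: b→h (+6), pos 3: u→x (+3) — repeating every 2. A repeating key of period 2 is used — shifts +6, +3 over and over.
Applying it to wizard: w+6=c, i+3=l, z+6=f, a+3=d, r+6=x, d+3=g.

clfdxg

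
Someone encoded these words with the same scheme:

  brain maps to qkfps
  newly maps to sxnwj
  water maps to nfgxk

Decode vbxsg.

scent

Treating letters as 0–25, the rule is x ↦ 11x + 5 (mod 26).
Undoing it on vbxsg: v(21)→19·(21−5)≡18=s; b(1)→19·(1−5)≡2=c; x(23)→19·(23−5)≡4=e; s(18)→19·(18−5)≡13=n; g(6)→19·(6−5)≡19=t (all mod 26).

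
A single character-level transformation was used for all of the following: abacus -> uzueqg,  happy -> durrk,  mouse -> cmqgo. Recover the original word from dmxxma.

hollow

a(0)→u(20) and b(1)→z(25) fit y≡5x+20 (mod 26); the inverse of 5 mod 26 is 21. Each letter's alphabet position (a=0..z=25) is mapped through 5·x+20 mod 26 — an affine cipher.
Decoding dmxxma: d(3)→21·(3−20)≡7=h; m(12)→21·(12−20)≡14=o; x(23)→21·(23−20)≡11=l; x(23)→21·(23−20)≡11=l; m(12)→21·(12−20)≡14=o; a(0)→21·(0−20)≡22=w (all mod 26).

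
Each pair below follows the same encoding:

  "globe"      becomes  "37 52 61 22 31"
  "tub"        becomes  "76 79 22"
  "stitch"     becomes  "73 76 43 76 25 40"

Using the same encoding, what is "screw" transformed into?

g(#7)→37 and l(#12)→52: differences scale by 3, so n = 3·pos + 16. The formula is n = 3×(alphabet index, a=1) + 16.
Applying it to screw: s=19→73, c=3→25, r=18→70, e=5→31, w=23→85.

73 25 70 31 85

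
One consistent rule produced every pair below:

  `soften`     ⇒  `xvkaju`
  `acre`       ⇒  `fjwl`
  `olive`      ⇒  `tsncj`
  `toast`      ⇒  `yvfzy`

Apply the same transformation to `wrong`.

A repeating key of period 2 is used — shifts +5, +7 over and over.
For wrong: w+5=b, r+7=y, o+5=t, n+7=u, g+5=l.

bytul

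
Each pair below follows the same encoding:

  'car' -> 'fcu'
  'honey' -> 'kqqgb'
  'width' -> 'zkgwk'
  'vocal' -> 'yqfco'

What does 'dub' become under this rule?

The shift depends on letter class: consonant c→f is +3, but vowel a→c is +2. The rule splits by letter class: vowels +2, consonants +3.
On dub: d(cons)+3=g, u(vowel)+2=w, b(cons)+3=e.

gwe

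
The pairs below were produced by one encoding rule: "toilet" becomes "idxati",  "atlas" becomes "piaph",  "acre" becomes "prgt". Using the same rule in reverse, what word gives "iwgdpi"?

throat

Compare letters: t→i is +15, o→d is +15, i→x is +15 — a constant shift. It's a constant shift of +15 (ROT15).
Undoing it on iwgdpi: i−15=t, w−15=h, g−15=r, d−15=o, p−15=a, i−15=t.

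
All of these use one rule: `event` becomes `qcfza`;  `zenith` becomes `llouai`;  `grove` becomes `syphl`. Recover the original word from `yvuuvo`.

The shifts repeat in a cycle of length 3: positions 0,1,… shift by +12, +7, +1, then the pattern repeats.
Decoding yvuuvo: y−12=m, v−7=o, u−1=t, u−12=i, v−7=o, o−1=n.

motion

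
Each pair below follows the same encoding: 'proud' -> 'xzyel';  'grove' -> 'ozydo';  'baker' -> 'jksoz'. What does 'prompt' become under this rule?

Vowels shift forward by 10 and consonants shift forward by 8.
Applying it to prompt: p(cons)+8=x, r(cons)+8=z, o(vowel)+10=y, m(cons)+8=u, p(cons)+8=x, t(cons)+8=b.

xzyuxb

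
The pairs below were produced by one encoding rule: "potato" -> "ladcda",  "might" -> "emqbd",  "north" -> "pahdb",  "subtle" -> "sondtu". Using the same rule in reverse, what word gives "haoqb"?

p(15)→l(11) and o(14)→a(0) fit y≡11x+2 (mod 26); the inverse of 11 mod 26 is 19. Each letter's alphabet position (a=0..z=25) is mapped through 11·x+2 mod 26 — an affine cipher.
Reversing it on haoqb: h(7)→19·(7−2)≡17=r; a(0)→19·(0−2)≡14=o; o(14)→19·(14−2)≡20=u; q(16)→19·(16−2)≡6=g; b(1)→19·(1−2)≡7=h (all mod 26).

rough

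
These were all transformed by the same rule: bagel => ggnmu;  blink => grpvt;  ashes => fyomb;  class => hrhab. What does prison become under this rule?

In bagel: b→g is +5, a→g is +6, g→n is +7, e→m is +8 — the shift increases by 1 each position. Each letter shifts forward by (position + 5), i.e. 5, 6, 7, … — the shift grows by one for each successive letter.
On prison: p+5=u, r+6=x, i+7=p, s+8=a, o+9=x, n+10=x.

uxpaxx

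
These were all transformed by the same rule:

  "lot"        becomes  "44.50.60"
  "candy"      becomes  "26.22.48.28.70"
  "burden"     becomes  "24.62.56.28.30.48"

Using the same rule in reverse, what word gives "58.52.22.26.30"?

l(#12)→44 and o(#15)→50: differences scale by 2, so n = 2·pos + 20. The formula is n = 2×(alphabet index, a=1) + 20.
Undoing it on 58.52.22.26.30: 58→(58−20)÷2=19=s, 52→(52−20)÷2=16=p, 22→(22−20)÷2=1=a, 26→(26−20)÷2=3=c, 30→(30−20)÷2=5=e.

space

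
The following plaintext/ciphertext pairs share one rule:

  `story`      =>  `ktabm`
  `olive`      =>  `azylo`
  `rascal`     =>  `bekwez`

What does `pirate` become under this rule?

jybeto

s(18)→k(10) and t(19)→t(19) fit y≡9x+4 (mod 26); the inverse of 9 mod 26 is 3. Each letter's alphabet position (a=0..z=25) is mapped through 9·x+4 mod 26 — an affine cipher.
On pirate: p(15)→9·15+4≡9=j; i(8)→9·8+4≡24=y; r(17)→9·17+4≡1=b; a(0)→9·0+4≡4=e; t(19)→9·19+4≡19=t; e(4)→9·4+4≡14=o (all mod 26).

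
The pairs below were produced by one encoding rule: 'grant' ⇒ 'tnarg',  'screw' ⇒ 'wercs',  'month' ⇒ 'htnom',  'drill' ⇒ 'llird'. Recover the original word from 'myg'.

gym

The word is simply reversed.
Decoding myg: then reverse → gym.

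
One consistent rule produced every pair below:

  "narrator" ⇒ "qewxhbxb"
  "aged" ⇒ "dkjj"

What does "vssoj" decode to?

In narrator: n→q is +3, a→e is +4, r→w is +5, r→x is +6 — the shift increases by 1 each position. The shift increases by 1 at each position, starting from +3: 3, 4, 5, ….
Decoding vssoj: v−3=s, s−4=o, s−5=n, o−6=i, j−7=c.

sonic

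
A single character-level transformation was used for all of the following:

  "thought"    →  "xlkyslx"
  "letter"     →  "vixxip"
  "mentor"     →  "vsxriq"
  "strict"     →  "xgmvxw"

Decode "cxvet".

party

The output letters match the input read backwards, each shifted +4: thought reversed is thguoht. Read the word backwards and shift each letter +4.
Undoing it on cxvet: shift back: c−4=y, x−4=t, v−4=r, e−4=a, t−4=p → ytrap; then reverse → party.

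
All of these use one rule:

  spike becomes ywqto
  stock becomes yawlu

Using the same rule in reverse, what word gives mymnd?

greet

In spike: s→y is +6, p→w is +7, i→q is +8, k→t is +9 — the shift increases by 1 each position. Each letter shifts forward by (position + 6), i.e. 6, 7, 8, … — the shift grows by one for each successive letter.
Undoing it on mymnd: m−6=g, y−7=r, m−8=e, n−9=e, d−10=t.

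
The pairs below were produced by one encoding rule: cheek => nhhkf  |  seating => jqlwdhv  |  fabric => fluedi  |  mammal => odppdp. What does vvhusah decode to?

The output letters match the input read backwards, each shifted +3: cheek reversed is keehc. Two steps: reverse the string, then apply a Caesar shift of +3.
Reversing it on vvhusah: shift back: v−3=s, v−3=s, h−3=e, u−3=r, s−3=p, a−3=x, h−3=e → sserpxe; then reverse → express.

express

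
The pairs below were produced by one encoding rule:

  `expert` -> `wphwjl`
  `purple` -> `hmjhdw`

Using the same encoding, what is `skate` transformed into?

kcslw

Compare letters: e→w is +18, x→p is +18, p→h is +18 — a constant shift. Every letter moves 18 places later in the alphabet, wrapping around z→a.
For skate: s+18=k, k+18=c, a+18=s, t+18=l, e+18=w.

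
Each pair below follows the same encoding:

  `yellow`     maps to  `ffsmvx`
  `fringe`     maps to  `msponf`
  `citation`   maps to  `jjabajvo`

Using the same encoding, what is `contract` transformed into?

jpuuybju

A repeating key of period 2 is used — shifts +7, +1 over and over.
Applying it to contract: c+7=j, o+1=p, n+7=u, t+1=u, r+7=y, a+1=b, c+7=j, t+1=u.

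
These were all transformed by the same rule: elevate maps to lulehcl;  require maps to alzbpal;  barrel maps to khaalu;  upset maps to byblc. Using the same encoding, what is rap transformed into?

The shift depends on letter class: consonant l→u is +9, but vowel e→l is +7. The rule splits by letter class: vowels +7, consonants +9.
On rap: r(cons)+9=a, a(vowel)+7=h, p(cons)+9=y.

ahy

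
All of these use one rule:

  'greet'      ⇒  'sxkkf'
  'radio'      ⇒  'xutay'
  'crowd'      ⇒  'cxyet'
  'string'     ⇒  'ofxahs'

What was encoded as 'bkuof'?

g(6)→s(18) and r(17)→x(23) fit y≡17x+20 (mod 26); the inverse of 17 mod 26 is 23. Treating letters as 0–25, the rule is x ↦ 17x + 20 (mod 26).
Decoding bkuof: b(1)→23·(1−20)≡5=f; k(10)→23·(10−20)≡4=e; u(20)→23·(20−20)≡0=a; o(14)→23·(14−20)≡18=s; f(5)→23·(5−20)≡19=t (all mod 26).

feast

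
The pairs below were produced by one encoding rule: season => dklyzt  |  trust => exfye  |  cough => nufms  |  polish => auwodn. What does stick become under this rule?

Shifts by position in season: pos 0: s→d (+11), pos 1: e→k (+6), pos 2: a→l (+11), pos 3: s→y (+6) — repeating every 2. A repeating key of period 2 is used — shifts +11, +6 over and over.
Applying it to stick: s+11=d, t+6=z, i+11=t, c+6=i, k+11=v.

dztiv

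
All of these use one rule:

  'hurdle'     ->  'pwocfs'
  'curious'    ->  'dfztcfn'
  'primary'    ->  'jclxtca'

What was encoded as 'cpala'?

The output letters match the input read backwards, each shifted +11: hurdle reversed is eldruh. Two steps: reverse the string, then apply a Caesar shift of +11.
Reversing it on cpala: shift back: c−11=r, p−11=e, a−11=p, l−11=a, a−11=p → repap; then reverse → paper.

paper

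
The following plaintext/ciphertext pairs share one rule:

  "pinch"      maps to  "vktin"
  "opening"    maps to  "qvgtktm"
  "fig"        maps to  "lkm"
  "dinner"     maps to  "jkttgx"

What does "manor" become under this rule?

sctqx

The shift depends on letter class: consonant p→v is +6, but vowel i→k is +2. Two shifts are in play — +2 for a/e/i/o/u, +6 for every other letter.
Applying it to manor: m(cons)+6=s, a(vowel)+2=c, n(cons)+6=t, o(vowel)+2=q, r(cons)+6=x.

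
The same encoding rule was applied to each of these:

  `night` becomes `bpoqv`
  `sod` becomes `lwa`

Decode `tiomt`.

legal

The word is reversed, then every letter is shifted forward by 8.
Decoding tiomt: shift back: t−8=l, i−8=a, o−8=g, m−8=e, t−8=l → lagel; then reverse → legal.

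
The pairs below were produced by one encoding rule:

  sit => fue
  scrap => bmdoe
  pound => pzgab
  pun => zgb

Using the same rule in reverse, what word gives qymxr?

The word is reversed, then every letter is shifted forward by 12.
Reversing it on qymxr: shift back: q−12=e, y−12=m, m−12=a, x−12=l, r−12=f → emalf; then reverse → flame.

flame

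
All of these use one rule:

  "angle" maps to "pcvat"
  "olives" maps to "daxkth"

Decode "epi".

This is a Caesar cipher with shift 15.
Decoding epi: e−15=p, p−15=a, i−15=t.

pat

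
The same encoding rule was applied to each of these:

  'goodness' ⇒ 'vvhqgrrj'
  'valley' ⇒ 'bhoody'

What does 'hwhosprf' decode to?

complete

The output letters match the input read backwards, each shifted +3: goodness reversed is ssendoog. Read the word backwards and shift each letter +3.
Reversing it on hwhosprf: shift back: h−3=e, w−3=t, h−3=e, o−3=l, s−3=p, p−3=m, r−3=o, f−3=c → etelpmoc; then reverse → complete.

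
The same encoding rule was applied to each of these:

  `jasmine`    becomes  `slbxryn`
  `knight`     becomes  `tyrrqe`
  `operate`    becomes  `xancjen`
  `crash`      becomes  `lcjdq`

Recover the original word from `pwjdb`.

Shifts by position in jasmine: pos 0: j→s (+9), pos 1: a→l (+11), pos 2: s→b (+9), pos 3: m→x (+11) — repeating every 2. It's a Vigenère-style cipher with numeric key [9,11]: position i shifts by key[i mod 2].
Decoding pwjdb: p−9=g, w−11=l, j−9=a, d−11=s, b−9=s.

glass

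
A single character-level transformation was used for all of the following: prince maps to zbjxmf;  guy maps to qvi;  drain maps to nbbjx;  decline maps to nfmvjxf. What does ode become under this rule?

pnf

The shift depends on letter class: consonant p→z is +10, but vowel i→j is +1. Two shifts are in play — +1 for a/e/i/o/u, +10 for every other letter.
For ode: o(vowel)+1=p, d(cons)+10=n, e(vowel)+1=f.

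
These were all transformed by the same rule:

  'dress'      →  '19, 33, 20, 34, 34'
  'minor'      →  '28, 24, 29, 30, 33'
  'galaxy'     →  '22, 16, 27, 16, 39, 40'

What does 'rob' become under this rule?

Each letter is replaced by its alphabet position (a=1..z=26) + 15.
On rob: r=18→33, o=15→30, b=2→17.

33, 30, 17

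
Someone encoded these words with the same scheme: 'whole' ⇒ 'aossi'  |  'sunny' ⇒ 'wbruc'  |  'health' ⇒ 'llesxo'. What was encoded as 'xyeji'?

Shifts by position in whole: pos 0: w→a (+4), pos 1: h→o (+7), pos 2: o→s (+4), pos 3: l→s (+7) — repeating every 2. The shifts repeat in a cycle of length 2: positions 0,1,… shift by +4, +7, then the pattern repeats.
Reversing it on xyeji: x−4=t, y−7=r, e−4=a, j−7=c, i−4=e.

trace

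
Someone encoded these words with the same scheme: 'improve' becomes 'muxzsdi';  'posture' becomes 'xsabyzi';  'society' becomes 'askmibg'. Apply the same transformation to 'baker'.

jesiz

The rule splits by letter class: vowels +4, consonants +8.
Applying it to baker: b(cons)+8=j, a(vowel)+4=e, k(cons)+8=s, e(vowel)+4=i, r(cons)+8=z.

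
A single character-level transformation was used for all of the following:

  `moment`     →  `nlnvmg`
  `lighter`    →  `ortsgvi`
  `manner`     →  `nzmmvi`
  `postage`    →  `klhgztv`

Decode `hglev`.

stove

m(12)→n(13) and o(14)→l(11) fit y≡25x+25 (mod 26); the inverse of 25 mod 26 is 25. Each letter's alphabet position (a=0..z=25) is mapped through 25·x+25 mod 26 — an affine cipher.
Undoing it on hglev: h(7)→25·(7−25)≡18=s; g(6)→25·(6−25)≡19=t; l(11)→25·(11−25)≡14=o; e(4)→25·(4−25)≡21=v; v(21)→25·(21−25)≡4=e (all mod 26).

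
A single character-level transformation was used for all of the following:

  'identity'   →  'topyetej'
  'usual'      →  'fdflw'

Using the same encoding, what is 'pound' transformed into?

Compare letters: i→t is +11, d→o is +11, e→p is +11 — a constant shift. This is a Caesar cipher with shift 11.
Applying it to pound: p+11=a, o+11=z, u+11=f, n+11=y, d+11=o.

azfyo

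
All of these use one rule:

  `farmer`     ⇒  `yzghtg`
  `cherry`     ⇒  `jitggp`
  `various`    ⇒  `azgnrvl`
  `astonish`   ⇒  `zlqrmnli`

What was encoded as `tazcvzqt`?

evaluate

This is an affine cipher: with a=0,…,z=25, each position x becomes (5x+25) mod 26.
Decoding tazcvzqt: t(19)→21·(19−25)≡4=e; a(0)→21·(0−25)≡21=v; z(25)→21·(25−25)≡0=a; c(2)→21·(2−25)≡11=l; v(21)→21·(21−25)≡20=u; z(25)→21·(25−25)≡0=a; q(16)→21·(16−25)≡19=t; t(19)→21·(19−25)≡4=e (all mod 26).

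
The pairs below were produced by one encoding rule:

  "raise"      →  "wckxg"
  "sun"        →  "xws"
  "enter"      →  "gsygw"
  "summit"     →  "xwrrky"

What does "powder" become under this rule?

uqbigw

The shift depends on letter class: consonant r→w is +5, but vowel a→c is +2. Vowels shift forward by 2 and consonants shift forward by 5.
On powder: p(cons)+5=u, o(vowel)+2=q, w(cons)+5=b, d(cons)+5=i, e(vowel)+2=g, r(cons)+5=w.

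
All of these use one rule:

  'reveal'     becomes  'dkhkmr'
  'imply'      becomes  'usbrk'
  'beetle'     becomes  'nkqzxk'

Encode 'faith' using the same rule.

Shifts by position in reveal: pos 0: r→d (+12), pos 1: e→k (+6), pos 2: v→h (+12), pos 3: e→k (+6) — repeating every 2. The shifts repeat in a cycle of length 2: positions 0,1,… shift by +12, +6, then the pattern repeats.
On faith: f+12=r, a+6=g, i+12=u, t+6=z, h+12=t.

rguzt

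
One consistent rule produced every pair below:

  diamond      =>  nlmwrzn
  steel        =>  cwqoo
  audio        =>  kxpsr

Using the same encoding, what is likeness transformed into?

vlwoqqcv

Shifts by position in diamond: pos 0: d→n (+10), pos 1: i→l (+3), pos 2: a→m (+12), pos 3: m→w (+10), pos 4: o→r (+3), pos 5: n→z (+12) — repeating every 3. The shifts repeat in a cycle of length 3: positions 0,1,… shift by +10, +3, +12, then the pattern repeats.
On likeness: l+10=v, i+3=l, k+12=w, e+10=o, n+3=q, e+12=q, s+10=c, s+3=v.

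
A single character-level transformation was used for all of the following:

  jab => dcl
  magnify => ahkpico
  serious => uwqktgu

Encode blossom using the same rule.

The output letters match the input read backwards, each shifted +2: jab reversed is baj. The word is reversed, then every letter is shifted forward by 2.
For blossom: reverse → mossolb; then shift: m+2=o, o+2=q, s+2=u, s+2=u, o+2=q, l+2=n, b+2=d.

oquuqnd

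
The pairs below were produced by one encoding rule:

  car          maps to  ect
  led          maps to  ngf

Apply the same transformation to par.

rct

Compare letters: c→e is +2, a→c is +2, r→t is +2 — a constant shift. It's a constant shift of +2 (ROT2).
On par: p+2=r, a+2=c, r+2=t.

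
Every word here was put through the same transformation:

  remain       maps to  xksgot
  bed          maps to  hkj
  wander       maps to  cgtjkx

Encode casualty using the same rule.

igyagrze

This is a Caesar cipher with shift 6.
For casualty: c+6=i, a+6=g, s+6=y, u+6=a, a+6=g, l+6=r, t+6=z, y+6=e.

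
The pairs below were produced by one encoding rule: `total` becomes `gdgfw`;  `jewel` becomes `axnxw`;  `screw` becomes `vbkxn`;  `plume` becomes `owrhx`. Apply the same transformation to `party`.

t(19)→g(6) and o(14)→d(3) fit y≡11x+5 (mod 26); the inverse of 11 mod 26 is 19. Each letter's alphabet position (a=0..z=25) is mapped through 11·x+5 mod 26 — an affine cipher.
For party: p(15)→11·15+5≡14=o; a(0)→11·0+5≡5=f; r(17)→11·17+5≡10=k; t(19)→11·19+5≡6=g; y(24)→11·24+5≡9=j (all mod 26).

ofkgj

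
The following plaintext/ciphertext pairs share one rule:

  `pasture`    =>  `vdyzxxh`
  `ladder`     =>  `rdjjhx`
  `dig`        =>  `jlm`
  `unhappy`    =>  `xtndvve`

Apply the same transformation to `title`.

zlzrh

The shift depends on letter class: consonant p→v is +6, but vowel a→d is +3. Two shifts are in play — +3 for a/e/i/o/u, +6 for every other letter.
On title: t(cons)+6=z, i(vowel)+3=l, t(cons)+6=z, l(cons)+6=r, e(vowel)+3=h.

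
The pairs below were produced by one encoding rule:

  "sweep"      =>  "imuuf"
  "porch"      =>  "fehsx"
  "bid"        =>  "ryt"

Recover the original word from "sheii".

cross

Compare letters: s→i is +16, w→m is +16, e→u is +16 — a constant shift. It's a constant shift of +16 (ROT16).
Undoing it on sheii: s−16=c, h−16=r, e−16=o, i−16=s, i−16=s.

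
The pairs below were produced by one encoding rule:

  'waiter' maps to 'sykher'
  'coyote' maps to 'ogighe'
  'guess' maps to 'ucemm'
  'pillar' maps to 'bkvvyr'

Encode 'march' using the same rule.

qyrop

w(22)→s(18) and a(0)→y(24) fit y≡21x+24 (mod 26); the inverse of 21 mod 26 is 5. This is an affine cipher: with a=0,…,z=25, each position x becomes (21x+24) mod 26.
On march: m(12)→21·12+24≡16=q; a(0)→21·0+24≡24=y; r(17)→21·17+24≡17=r; c(2)→21·2+24≡14=o; h(7)→21·7+24≡15=p (all mod 26).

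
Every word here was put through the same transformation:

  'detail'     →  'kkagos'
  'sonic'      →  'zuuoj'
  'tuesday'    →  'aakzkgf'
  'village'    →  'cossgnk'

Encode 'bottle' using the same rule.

The shift depends on letter class: consonant d→k is +7, but vowel e→k is +6. The rule splits by letter class: vowels +6, consonants +7.
Applying it to bottle: b(cons)+7=i, o(vowel)+6=u, t(cons)+7=a, t(cons)+7=a, l(cons)+7=s, e(vowel)+6=k.

iuaask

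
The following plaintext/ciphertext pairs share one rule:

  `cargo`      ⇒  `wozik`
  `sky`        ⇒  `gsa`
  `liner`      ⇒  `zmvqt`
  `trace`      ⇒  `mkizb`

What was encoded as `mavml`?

dense

The output letters match the input read backwards, each shifted +8: cargo reversed is ograc. Read the word backwards and shift each letter +8.
Decoding mavml: shift back: m−8=e, a−8=s, v−8=n, m−8=e, l−8=d → esned; then reverse → dense.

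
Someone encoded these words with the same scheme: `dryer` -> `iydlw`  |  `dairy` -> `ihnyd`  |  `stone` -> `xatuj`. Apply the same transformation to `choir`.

hotpw

Shifts by position in dryer: pos 0: d→i (+5), pos 1: r→y (+7), pos 2: y→d (+5), pos 3: e→l (+7) — repeating every 2. A repeating key of period 2 is used — shifts +5, +7 over and over.
On choir: c+5=h, h+7=o, o+5=t, i+7=p, r+5=w.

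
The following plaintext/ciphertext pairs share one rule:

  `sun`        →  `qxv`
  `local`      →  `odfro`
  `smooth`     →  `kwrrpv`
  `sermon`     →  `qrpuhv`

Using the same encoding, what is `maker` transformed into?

The output letters match the input read backwards, each shifted +3: sun reversed is nus. Two steps: reverse the string, then apply a Caesar shift of +3.
On maker: reverse → rekam; then shift: r+3=u, e+3=h, k+3=n, a+3=d, m+3=p.

uhndp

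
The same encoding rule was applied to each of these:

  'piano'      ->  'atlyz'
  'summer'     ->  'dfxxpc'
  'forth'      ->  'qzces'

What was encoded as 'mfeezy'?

Compare letters: p→a is +11, i→t is +11, a→l is +11 — a constant shift. This is a Caesar cipher with shift 11.
Reversing it on mfeezy: m−11=b, f−11=u, e−11=t, e−11=t, z−11=o, y−11=n.

button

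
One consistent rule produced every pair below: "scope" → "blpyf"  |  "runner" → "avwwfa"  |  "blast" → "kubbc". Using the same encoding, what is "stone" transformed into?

The shift depends on letter class: consonant s→b is +9, but vowel o→p is +1. The rule splits by letter class: vowels +1, consonants +9.
On stone: s(cons)+9=b, t(cons)+9=c, o(vowel)+1=p, n(cons)+9=w, e(vowel)+1=f.

bcpwf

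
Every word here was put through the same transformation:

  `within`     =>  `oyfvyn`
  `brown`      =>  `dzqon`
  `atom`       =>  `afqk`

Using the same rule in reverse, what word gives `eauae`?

w(22)→o(14) and i(8)→y(24) fit y≡3x+0 (mod 26); the inverse of 3 mod 26 is 9. Treating letters as 0–25, the rule is x ↦ 3x + 0 (mod 26).
Decoding eauae: e(4)→9·(4−0)≡10=k; a(0)→9·(0−0)≡0=a; u(20)→9·(20−0)≡24=y; a(0)→9·(0−0)≡0=a; e(4)→9·(4−0)≡10=k (all mod 26).

kayak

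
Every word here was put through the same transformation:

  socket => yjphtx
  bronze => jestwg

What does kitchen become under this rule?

sjmhynp

The output letters match the input read backwards, each shifted +5: socket reversed is tekcos. The word is reversed, then every letter is shifted forward by 5.
On kitchen: reverse → nehctik; then shift: n+5=s, e+5=j, h+5=m, c+5=h, t+5=y, i+5=n, k+5=p.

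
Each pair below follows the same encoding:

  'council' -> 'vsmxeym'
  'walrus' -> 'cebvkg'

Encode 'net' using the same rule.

Read the word backwards and shift each letter +10.
Applying it to net: reverse → ten; then shift: t+10=d, e+10=o, n+10=x.

dox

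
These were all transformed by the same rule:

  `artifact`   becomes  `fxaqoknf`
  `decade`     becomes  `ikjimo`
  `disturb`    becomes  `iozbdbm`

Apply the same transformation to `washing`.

bgzprxr

In artifact: a→f is +5, r→x is +6, t→a is +7, i→q is +8 — the shift increases by 1 each position. Letter i (0-indexed) is shifted by i+5, so successive shifts are 5, 6, 7, ….
Applying it to washing: w+5=b, a+6=g, s+7=z, h+8=p, i+9=r, n+10=x, g+11=r.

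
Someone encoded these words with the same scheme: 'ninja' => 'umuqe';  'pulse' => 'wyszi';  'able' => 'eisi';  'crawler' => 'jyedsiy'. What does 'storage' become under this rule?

zasyeni

The shift depends on letter class: consonant n→u is +7, but vowel i→m is +4. Two shifts are in play — +4 for a/e/i/o/u, +7 for every other letter.
On storage: s(cons)+7=z, t(cons)+7=a, o(vowel)+4=s, r(cons)+7=y, a(vowel)+4=e, g(cons)+7=n, e(vowel)+4=i.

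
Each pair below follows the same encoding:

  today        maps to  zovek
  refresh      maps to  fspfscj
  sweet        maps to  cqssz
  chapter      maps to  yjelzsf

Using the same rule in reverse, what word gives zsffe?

terra

t(19)→z(25) and o(14)→o(14) fit y≡23x+4 (mod 26); the inverse of 23 mod 26 is 17. This is an affine cipher: with a=0,…,z=25, each position x becomes (23x+4) mod 26.
Undoing it on zsffe: z(25)→17·(25−4)≡19=t; s(18)→17·(18−4)≡4=e; f(5)→17·(5−4)≡17=r; f(5)→17·(5−4)≡17=r; e(4)→17·(4−4)≡0=a (all mod 26).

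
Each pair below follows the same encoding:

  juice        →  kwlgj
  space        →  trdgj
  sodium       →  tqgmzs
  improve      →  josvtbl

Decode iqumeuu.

In juice: j→k is +1, u→w is +2, i→l is +3, c→g is +4 — the shift increases by 1 each position. Each letter shifts forward by (position + 1), i.e. 1, 2, 3, … — the shift grows by one for each successive letter.
Decoding iqumeuu: i−1=h, q−2=o, u−3=r, m−4=i, e−5=z, u−6=o, u−7=n.

horizon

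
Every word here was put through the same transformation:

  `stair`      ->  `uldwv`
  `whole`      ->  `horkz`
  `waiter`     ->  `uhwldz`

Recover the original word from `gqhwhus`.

pretend

The output letters match the input read backwards, each shifted +3: stair reversed is riats. The word is reversed, then every letter is shifted forward by 3.
Decoding gqhwhus: shift back: g−3=d, q−3=n, h−3=e, w−3=t, h−3=e, u−3=r, s−3=p → dneterp; then reverse → pretend.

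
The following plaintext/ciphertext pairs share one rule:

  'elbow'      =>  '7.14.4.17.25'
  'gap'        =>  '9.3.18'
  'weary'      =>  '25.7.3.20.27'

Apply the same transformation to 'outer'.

17.23.22.7.20

Each letter is replaced by its alphabet position (a=1..z=26) + 2.
For outer: o=15→17, u=21→23, t=20→22, e=5→7, r=18→20.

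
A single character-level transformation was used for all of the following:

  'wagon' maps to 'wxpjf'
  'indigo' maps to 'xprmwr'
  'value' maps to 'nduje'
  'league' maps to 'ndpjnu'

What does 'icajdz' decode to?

The output letters match the input read backwards, each shifted +9: wagon reversed is nogaw. Read the word backwards and shift each letter +9.
Decoding icajdz: shift back: i−9=z, c−9=t, a−9=r, j−9=a, d−9=u, z−9=q → ztrauq; then reverse → quartz.

quartz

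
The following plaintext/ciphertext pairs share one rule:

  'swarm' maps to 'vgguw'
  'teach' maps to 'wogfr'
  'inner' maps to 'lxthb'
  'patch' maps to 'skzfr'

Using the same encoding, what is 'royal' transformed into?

Shifts by position in swarm: pos 0: s→v (+3), pos 1: w→g (+10), pos 2: a→g (+6), pos 3: r→u (+3), pos 4: m→w (+10) — repeating every 3. A repeating key of period 3 is used — shifts +3, +10, +6 over and over.
For royal: r+3=u, o+10=y, y+6=e, a+3=d, l+10=v.

uyedv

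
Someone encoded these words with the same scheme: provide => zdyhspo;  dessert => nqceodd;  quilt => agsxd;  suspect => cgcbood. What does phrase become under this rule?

ztbmcq

It's a Vigenère-style cipher with numeric key [10,12]: position i shifts by key[i mod 2].
On phrase: p+10=z, h+12=t, r+10=b, a+12=m, s+10=c, e+12=q.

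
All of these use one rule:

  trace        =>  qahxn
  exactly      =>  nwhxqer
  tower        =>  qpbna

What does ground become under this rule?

t(19)→q(16) and r(17)→a(0) fit y≡21x+7 (mod 26); the inverse of 21 mod 26 is 5. Each letter's alphabet position (a=0..z=25) is mapped through 21·x+7 mod 26 — an affine cipher.
For ground: g(6)→21·6+7≡3=d; r(17)→21·17+7≡0=a; o(14)→21·14+7≡15=p; u(20)→21·20+7≡11=l; n(13)→21·13+7≡20=u; d(3)→21·3+7≡18=s (all mod 26).

daplus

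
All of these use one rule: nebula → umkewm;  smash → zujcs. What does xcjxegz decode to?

quantum

In nebula: n→u is +7, e→m is +8, b→k is +9, u→e is +10 — the shift increases by 1 each position. Each letter shifts forward by (position + 7), i.e. 7, 8, 9, … — the shift grows by one for each successive letter.
Undoing it on xcjxegz: x−7=q, c−8=u, j−9=a, x−10=n, e−11=t, g−12=u, z−13=m.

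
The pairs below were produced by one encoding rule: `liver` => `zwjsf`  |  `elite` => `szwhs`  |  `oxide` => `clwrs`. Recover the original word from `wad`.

Compare letters: l→z is +14, i→w is +14, v→j is +14 — a constant shift. This is a Caesar cipher with shift 14.
Undoing it on wad: w−14=i, a−14=m, d−14=p.

imp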